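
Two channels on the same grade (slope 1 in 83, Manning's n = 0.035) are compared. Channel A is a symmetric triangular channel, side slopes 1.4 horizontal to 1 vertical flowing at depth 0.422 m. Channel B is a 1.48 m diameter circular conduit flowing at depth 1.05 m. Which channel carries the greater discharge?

channel B

Channel A: For a triangular section with side slope z = 1.4: A = zy² = 1.4×0.422² = 0.2493 m²; P = 2y√(1+z²) = 2×0.422×1.72 = 1.452 m. Hydraulic radius R = A/P = 0.2493/1.452 = 0.1717 m. Q_A = (1/0.035)·0.2493·0.1717^(2/3)·√0.01205 = 0.2415 m³/s.
Channel B: For a circular section of diameter D = 1.48 m at depth y = 1.05 m, the central angle is θ = 2 arccos(1 − 2y/D) = 4.006 rad. Then A = (D²/8)(θ − sin θ) = 1.305 m² and P = Dθ/2 = 2.965 m. Hydraulic radius R = A/P = 1.305/2.965 = 0.4403 m. Q_B = (1/0.035)·1.305·0.4403^(2/3)·√0.01205 = 2.369 m³/s.
Q_A = 0.2415 m³/s vs Q_B = 2.369 m³/s, so channel B carries more.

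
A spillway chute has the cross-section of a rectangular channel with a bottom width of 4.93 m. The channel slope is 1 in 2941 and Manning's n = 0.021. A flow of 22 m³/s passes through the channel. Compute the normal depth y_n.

Manning's equation rearranged: A R^(2/3) = nQ / (1·√S) = 0.021 × 22 / (√0.00034) = 25.05.
Trying y = 4.84 m: A R^(2/3) = 33.09 — high.
Trying y = 2.77 m: A R^(2/3) = 16.3 — low.
Trying y = 3.87 m: A R^(2/3) = 25.07 — close enough.

y_n = 3.87 m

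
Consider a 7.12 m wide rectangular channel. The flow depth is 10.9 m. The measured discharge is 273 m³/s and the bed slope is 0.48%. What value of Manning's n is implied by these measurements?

n = 0.038

Flow area A = b·y = 7.12 × 10.9 = 77.61 m². Wetted perimeter P = b + 2y = 7.12 + 2×10.9 = 28.92 m.
Hydraulic radius R = A/P = 77.61/28.92 = 2.684 m.
Rearranging Manning's equation: n = (1/Q) A R^(2/3) S^(1/2) = (1/273) × 77.61 × 2.684^(2/3) × √0.0048 = 0.038.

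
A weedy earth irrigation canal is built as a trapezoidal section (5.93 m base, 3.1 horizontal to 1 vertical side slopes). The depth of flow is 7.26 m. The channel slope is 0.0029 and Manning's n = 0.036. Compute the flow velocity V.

V = 3.69 m/s

With bottom width b = 5.93 m and side slope z = 3.1: A = (b + zy)y = (5.93 + 3.1×7.26)×7.26 = 206.4 m²; P = b + 2y√(1+z²) = 5.93 + 2×7.26×3.257 = 53.23 m.
Hydraulic radius R = A/P = 206.4/53.23 = 3.879 m.
From Manning's equation, V = (1/n) R^(2/3) S^(1/2) = (1/0.036) × 3.879^(2/3) × 0.0029^(1/2) = 3.69 m/s.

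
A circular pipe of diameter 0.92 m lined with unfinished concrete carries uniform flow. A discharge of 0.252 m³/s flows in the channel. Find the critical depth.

y_c = 0.287 m

At critical depth, Q² T / (g A³) = 1, i.e. A³/T = Q²/g = 0.252²/9.81 = 0.006473.
At y = 0.325 m: A³/T = 0.01053 — over.
At y = 0.233 m: A³/T = 0.002898 — short.
At y = 0.287 m: A³/T = 0.006511 — ≈ 0.006473.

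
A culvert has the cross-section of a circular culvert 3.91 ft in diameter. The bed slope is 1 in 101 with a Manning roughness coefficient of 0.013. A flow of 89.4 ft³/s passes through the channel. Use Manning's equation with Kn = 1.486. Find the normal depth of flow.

y_n = 2.33 ft

Manning's equation rearranged: A R^(2/3) = nQ / (1.486·√S) = 0.013 × 89.4 / (1.486 × √0.009901) = 7.86.
At y = 2.95 ft: A R^(2/3) = 10.86 — over.
At y = 1.59 ft: A R^(2/3) = 4.107 — short.
At y = 2.33 ft: A R^(2/3) = 7.862 — ≈ 7.86.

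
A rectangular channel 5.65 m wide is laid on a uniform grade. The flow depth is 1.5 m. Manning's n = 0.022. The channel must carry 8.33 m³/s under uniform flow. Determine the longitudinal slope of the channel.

Flow area A = b·y = 5.65 × 1.5 = 8.475 m². Wetted perimeter P = b + 2y = 5.65 + 2×1.5 = 8.65 m.
Hydraulic radius R = A/P = 8.475/8.65 = 0.9798 m.
From Manning's equation, S = [nQ / (1 A R^(2/3))]² = [0.022 × 8.33 / (1 × 8.475 × 0.9798^(2/3))]² = 0.00048.

S = 0.00048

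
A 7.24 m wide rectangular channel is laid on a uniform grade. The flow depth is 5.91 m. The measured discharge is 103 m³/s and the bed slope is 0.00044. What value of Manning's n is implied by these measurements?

Flow area A = b·y = 7.24 × 5.91 = 42.79 m². Wetted perimeter P = b + 2y = 7.24 + 2×5.91 = 19.06 m.
Hydraulic radius R = A/P = 42.79/19.06 = 2.245 m.
Rearranging Manning's equation: n = (1/Q) A R^(2/3) S^(1/2) = (1/103) × 42.79 × 2.245^(2/3) × √0.00044 = 0.0149.

n = 0.0149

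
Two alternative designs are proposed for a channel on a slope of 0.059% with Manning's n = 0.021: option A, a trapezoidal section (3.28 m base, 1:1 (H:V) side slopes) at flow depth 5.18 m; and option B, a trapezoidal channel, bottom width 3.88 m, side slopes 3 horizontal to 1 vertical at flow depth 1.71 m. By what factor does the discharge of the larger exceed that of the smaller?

Channel A: With bottom width b = 3.28 m and side slope z = 1: A = (b + zy)y = (3.28 + 1×5.18)×5.18 = 43.82 m²; P = b + 2y√(1+z²) = 3.28 + 2×5.18×1.414 = 17.93 m. Hydraulic radius R = A/P = 43.82/17.93 = 2.444 m. Q_A = (1/0.021)·43.82·2.444^(2/3)·√0.00059 = 91.97 m³/s.
Channel B: With bottom width b = 3.88 m and side slope z = 3: A = (b + zy)y = (3.88 + 3×1.71)×1.71 = 15.41 m²; P = b + 2y√(1+z²) = 3.88 + 2×1.71×3.162 = 14.69 m. Hydraulic radius R = A/P = 15.41/14.69 = 1.048 m. Q_B = (1/0.021)·15.41·1.048^(2/3)·√0.00059 = 18.39 m³/s.
The larger discharge is 91.97 m³/s and the smaller is 18.39 m³/s; the ratio is 5.

5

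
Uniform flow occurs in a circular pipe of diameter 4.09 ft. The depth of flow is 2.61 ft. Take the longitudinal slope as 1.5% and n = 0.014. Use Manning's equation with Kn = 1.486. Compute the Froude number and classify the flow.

supercritical

For a circular section of diameter D = 4.09 ft at depth y = 2.61 ft, the central angle is θ = 2 arccos(1 − 2y/D) = 3.701 rad. Then A = (D²/8)(θ − sin θ) = 8.85 ft² and P = Dθ/2 = 7.569 ft.
Hydraulic radius R = A/P = 8.85/7.569 = 1.169 ft.
V = (1.486/n) R^(2/3) √S = (1.486/0.014) × 1.169^(2/3) × √0.015 = 14.43 ft/s. Hydraulic depth D_h = A/T = 8.85/3.931 = 2.252 ft.
Froude number Fr = V/√(g·D_h) = 14.43/√(32.2×2.252) = 1.69, which is greater than 1, so the flow is supercritical.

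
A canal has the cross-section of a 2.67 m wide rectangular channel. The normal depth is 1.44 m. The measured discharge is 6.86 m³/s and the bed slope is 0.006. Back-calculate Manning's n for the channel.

Flow area A = b·y = 2.67 × 1.44 = 3.845 m². Wetted perimeter P = b + 2y = 2.67 + 2×1.44 = 5.55 m.
Hydraulic radius R = A/P = 3.845/5.55 = 0.6928 m.
Rearranging Manning's equation: n = (1/Q) A R^(2/3) S^(1/2) = (1/6.86) × 3.845 × 0.6928^(2/3) × √0.006 = 0.034.

n = 0.034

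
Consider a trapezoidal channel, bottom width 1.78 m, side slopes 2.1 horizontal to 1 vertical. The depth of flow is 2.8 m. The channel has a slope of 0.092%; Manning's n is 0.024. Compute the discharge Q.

Q = 34.7 m³/s

With bottom width b = 1.78 m and side slope z = 2.1: A = (b + zy)y = (1.78 + 2.1×2.8)×2.8 = 21.45 m²; P = b + 2y√(1+z²) = 1.78 + 2×2.8×2.326 = 14.81 m.
Hydraulic radius R = A/P = 21.45/14.81 = 1.449 m.
Manning's equation: Q = (1/n) A R^(2/3) S^(1/2) = (1/0.024) × 21.45 × 1.449^(2/3) × 0.00092^(1/2) = 34.7 m³/s.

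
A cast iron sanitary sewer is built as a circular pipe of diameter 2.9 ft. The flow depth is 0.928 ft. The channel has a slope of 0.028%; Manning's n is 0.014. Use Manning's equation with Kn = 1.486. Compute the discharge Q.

For a circular section of diameter D = 2.9 ft at depth y = 0.928 ft, the central angle is θ = 2 arccos(1 − 2y/D) = 2.405 rad. Then A = (D²/8)(θ − sin θ) = 1.822 ft² and P = Dθ/2 = 3.487 ft.
Hydraulic radius R = A/P = 1.822/3.487 = 0.5225 ft.
Manning's equation: Q = (1.486/n) A R^(2/3) S^(1/2) = (1.486/0.014) × 1.822 × 0.5225^(2/3) × 0.00028^(1/2) = 2.1 ft³/s.

Q = 2.1 ft³/s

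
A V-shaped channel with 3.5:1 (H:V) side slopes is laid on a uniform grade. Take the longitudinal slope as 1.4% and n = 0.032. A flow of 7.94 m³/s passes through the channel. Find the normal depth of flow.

Manning's equation rearranged: A R^(2/3) = nQ / (1·√S) = 0.032 × 7.94 / (√0.014) = 2.147.
Try y = 0.733 m: A R^(2/3) = 0.9382 — too small.
Try y = 1.17 m: A R^(2/3) = 3.265 — too large.
Try y = 1 m: A R^(2/3) = 2.148 — close enough.

y_n = 1 m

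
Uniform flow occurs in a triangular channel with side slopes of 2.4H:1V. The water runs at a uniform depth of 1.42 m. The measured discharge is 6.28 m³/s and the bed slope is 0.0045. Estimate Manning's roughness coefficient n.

n = 0.039

For a triangular section with side slope z = 2.4: A = zy² = 2.4×1.42² = 4.839 m²; P = 2y√(1+z²) = 2×1.42×2.6 = 7.384 m.
Hydraulic radius R = A/P = 4.839/7.384 = 0.6554 m.
Rearranging Manning's equation: n = (1/Q) A R^(2/3) S^(1/2) = (1/6.28) × 4.839 × 0.6554^(2/3) × √0.0045 = 0.039.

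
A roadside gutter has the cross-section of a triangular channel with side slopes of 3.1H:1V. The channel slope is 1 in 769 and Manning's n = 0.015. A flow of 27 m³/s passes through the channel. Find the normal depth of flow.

y_n = 1.95 m

Manning's equation rearranged: A R^(2/3) = nQ / (1·√S) = 0.015 × 27 / (√0.0013) = 11.23.
Try y = 1.5 m: A R^(2/3) = 5.571 — too small.
Try y = 2.4 m: A R^(2/3) = 19.51 — too large.
Try y = 1.95 m: A R^(2/3) = 11.21 — close enough.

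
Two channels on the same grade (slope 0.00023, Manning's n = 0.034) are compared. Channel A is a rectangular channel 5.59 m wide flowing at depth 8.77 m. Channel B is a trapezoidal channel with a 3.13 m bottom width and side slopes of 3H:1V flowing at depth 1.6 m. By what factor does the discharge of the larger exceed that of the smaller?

6.56

Channel A: Flow area A = b·y = 5.59 × 8.77 = 49.02 m². Wetted perimeter P = b + 2y = 5.59 + 2×8.77 = 23.13 m. Hydraulic radius R = A/P = 49.02/23.13 = 2.12 m. Q_A = (1/0.034)·49.02·2.12^(2/3)·√0.00023 = 36.08 m³/s.
Channel B: With bottom width b = 3.13 m and side slope z = 3: A = (b + zy)y = (3.13 + 3×1.6)×1.6 = 12.69 m²; P = b + 2y√(1+z²) = 3.13 + 2×1.6×3.162 = 13.25 m. Hydraulic radius R = A/P = 12.69/13.25 = 0.9576 m. Q_B = (1/0.034)·12.69·0.9576^(2/3)·√0.00023 = 5.499 m³/s.
The larger discharge is 36.08 m³/s and the smaller is 5.499 m³/s; the ratio is 6.56.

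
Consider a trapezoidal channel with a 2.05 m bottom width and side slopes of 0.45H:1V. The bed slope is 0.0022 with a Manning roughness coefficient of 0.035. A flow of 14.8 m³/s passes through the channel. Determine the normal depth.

y_n = 2.95 m

Manning's equation rearranged: A R^(2/3) = nQ / (1·√S) = 0.035 × 14.8 / (√0.0022) = 11.04.
At y = 3.24 m: A R^(2/3) = 13.13 — too large.
At y = 2.18 m: A R^(2/3) = 6.463 — too small.
At y = 2.95 m: A R^(2/3) = 11.06 — close enough.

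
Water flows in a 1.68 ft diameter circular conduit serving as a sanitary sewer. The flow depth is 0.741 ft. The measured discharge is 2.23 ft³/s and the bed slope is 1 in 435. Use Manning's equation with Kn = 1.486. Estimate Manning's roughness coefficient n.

n = 0.016

For a circular section of diameter D = 1.68 ft at depth y = 0.741 ft, the central angle is θ = 2 arccos(1 − 2y/D) = 2.905 rad. Then A = (D²/8)(θ − sin θ) = 0.9424 ft² and P = Dθ/2 = 2.44 ft.
Hydraulic radius R = A/P = 0.9424/2.44 = 0.3862 ft.
Rearranging Manning's equation: n = (1.486/Q) A R^(2/3) S^(1/2) = (1.486/2.23) × 0.9424 × 0.3862^(2/3) × √0.002299 = 0.016.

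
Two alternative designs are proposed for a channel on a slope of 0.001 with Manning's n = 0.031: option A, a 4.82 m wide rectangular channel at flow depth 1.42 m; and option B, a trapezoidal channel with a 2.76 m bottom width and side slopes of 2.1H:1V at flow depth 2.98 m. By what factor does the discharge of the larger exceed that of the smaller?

Channel A: Flow area A = b·y = 4.82 × 1.42 = 6.844 m². Wetted perimeter P = b + 2y = 4.82 + 2×1.42 = 7.66 m. Hydraulic radius R = A/P = 6.844/7.66 = 0.8935 m. Q_A = (1/0.031)·6.844·0.8935^(2/3)·√0.001 = 6.477 m³/s.
Channel B: With bottom width b = 2.76 m and side slope z = 2.1: A = (b + zy)y = (2.76 + 2.1×2.98)×2.98 = 26.87 m²; P = b + 2y√(1+z²) = 2.76 + 2×2.98×2.326 = 16.62 m. Hydraulic radius R = A/P = 26.87/16.62 = 1.617 m. Q_B = (1/0.031)·26.87·1.617^(2/3)·√0.001 = 37.76 m³/s.
The larger discharge is 37.76 m³/s and the smaller is 6.477 m³/s; the ratio is 5.83.

5.83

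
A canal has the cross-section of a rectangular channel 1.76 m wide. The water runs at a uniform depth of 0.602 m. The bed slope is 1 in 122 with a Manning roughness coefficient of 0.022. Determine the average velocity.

V = 2.07 m/s

Flow area A = b·y = 1.76 × 0.602 = 1.06 m². Wetted perimeter P = b + 2y = 1.76 + 2×0.602 = 2.964 m.
Hydraulic radius R = A/P = 1.06/2.964 = 0.3575 m.
From Manning's equation, V = (1/n) R^(2/3) S^(1/2) = (1/0.022) × 0.3575^(2/3) × 0.008197^(1/2) = 2.07 m/s.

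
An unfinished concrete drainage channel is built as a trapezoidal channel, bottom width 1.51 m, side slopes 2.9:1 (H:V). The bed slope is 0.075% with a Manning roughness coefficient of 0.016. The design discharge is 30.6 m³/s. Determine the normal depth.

Manning's equation rearranged: A R^(2/3) = nQ / (1·√S) = 0.016 × 30.6 / (√0.00075) = 17.88.
Try y = 1.79 m: A R^(2/3) = 11.67 — short.
Try y = 2.32 m: A R^(2/3) = 21.75 — over.
Try y = 2.14 m: A R^(2/3) = 17.89 — ≈ 17.88.

y_n = 2.14 m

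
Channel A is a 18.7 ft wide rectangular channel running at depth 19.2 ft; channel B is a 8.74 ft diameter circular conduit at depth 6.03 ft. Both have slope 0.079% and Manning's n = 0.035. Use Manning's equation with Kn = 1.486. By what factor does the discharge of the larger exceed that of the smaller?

14.7

Channel A: Flow area A = b·y = 18.7 × 19.2 = 359 ft². Wetted perimeter P = b + 2y = 18.7 + 2×19.2 = 57.1 ft. Hydraulic radius R = A/P = 359/57.1 = 6.288 ft. Q_A = (1.486/0.035)·359·6.288^(2/3)·√0.00079 = 1460 ft³/s.
Channel B: For a circular section of diameter D = 8.74 ft at depth y = 6.03 ft, the central angle is θ = 2 arccos(1 − 2y/D) = 3.921 rad. Then A = (D²/8)(θ − sin θ) = 44.15 ft² and P = Dθ/2 = 17.13 ft. Hydraulic radius R = A/P = 44.15/17.13 = 2.577 ft. Q_B = (1.486/0.035)·44.15·2.577^(2/3)·√0.00079 = 99.02 ft³/s.
The larger discharge is 1460 ft³/s and the smaller is 99.02 ft³/s; the ratio is 14.7.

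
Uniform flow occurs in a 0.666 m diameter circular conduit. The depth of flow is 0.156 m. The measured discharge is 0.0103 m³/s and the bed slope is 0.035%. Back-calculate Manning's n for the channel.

For a circular section of diameter D = 0.666 m at depth y = 0.156 m, the central angle is θ = 2 arccos(1 − 2y/D) = 2.021 rad. Then A = (D²/8)(θ − sin θ) = 0.06212 m² and P = Dθ/2 = 0.6729 m.
Hydraulic radius R = A/P = 0.06212/0.6729 = 0.09231 m.
Rearranging Manning's equation: n = (1/Q) A R^(2/3) S^(1/2) = (1/0.0103) × 0.06212 × 0.09231^(2/3) × √0.00035 = 0.023.

n = 0.023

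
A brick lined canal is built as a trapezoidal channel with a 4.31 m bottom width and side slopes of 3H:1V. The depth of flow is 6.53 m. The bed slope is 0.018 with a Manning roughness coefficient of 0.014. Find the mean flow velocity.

V = 21.8 m/s

With bottom width b = 4.31 m and side slope z = 3: A = (b + zy)y = (4.31 + 3×6.53)×6.53 = 156.1 m²; P = b + 2y√(1+z²) = 4.31 + 2×6.53×3.162 = 45.61 m.
Hydraulic radius R = A/P = 156.1/45.61 = 3.422 m.
From Manning's equation, V = (1/n) R^(2/3) S^(1/2) = (1/0.014) × 3.422^(2/3) × 0.018^(1/2) = 21.8 m/s.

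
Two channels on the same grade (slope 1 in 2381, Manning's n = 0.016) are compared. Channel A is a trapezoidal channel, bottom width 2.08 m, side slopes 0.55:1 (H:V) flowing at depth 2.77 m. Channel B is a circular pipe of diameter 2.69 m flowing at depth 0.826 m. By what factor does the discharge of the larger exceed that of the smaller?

12.5

Channel A: With bottom width b = 2.08 m and side slope z = 0.55: A = (b + zy)y = (2.08 + 0.55×2.77)×2.77 = 9.982 m²; P = b + 2y√(1+z²) = 2.08 + 2×2.77×1.141 = 8.403 m. Hydraulic radius R = A/P = 9.982/8.403 = 1.188 m. Q_A = (1/0.016)·9.982·1.188^(2/3)·√0.00042 = 14.34 m³/s.
Channel B: For a circular section of diameter D = 2.69 m at depth y = 0.826 m, the central angle is θ = 2 arccos(1 − 2y/D) = 2.349 rad. Then A = (D²/8)(θ − sin θ) = 1.481 m² and P = Dθ/2 = 3.16 m. Hydraulic radius R = A/P = 1.481/3.16 = 0.4687 m. Q_B = (1/0.016)·1.481·0.4687^(2/3)·√0.00042 = 1.145 m³/s.
The larger discharge is 14.34 m³/s and the smaller is 1.145 m³/s; the ratio is 12.5.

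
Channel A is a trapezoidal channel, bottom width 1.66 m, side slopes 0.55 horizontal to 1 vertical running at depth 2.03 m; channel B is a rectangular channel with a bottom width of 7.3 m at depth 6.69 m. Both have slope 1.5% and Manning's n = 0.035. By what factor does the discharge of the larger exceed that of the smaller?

16.5

Channel A: With bottom width b = 1.66 m and side slope z = 0.55: A = (b + zy)y = (1.66 + 0.55×2.03)×2.03 = 5.636 m²; P = b + 2y√(1+z²) = 1.66 + 2×2.03×1.141 = 6.294 m. Hydraulic radius R = A/P = 5.636/6.294 = 0.8956 m. Q_A = (1/0.035)·5.636·0.8956^(2/3)·√0.015 = 18.32 m³/s.
Channel B: Flow area A = b·y = 7.3 × 6.69 = 48.84 m². Wetted perimeter P = b + 2y = 7.3 + 2×6.69 = 20.68 m. Hydraulic radius R = A/P = 48.84/20.68 = 2.362 m. Q_B = (1/0.035)·48.84·2.362^(2/3)·√0.015 = 303.1 m³/s.
The larger discharge is 303.1 m³/s and the smaller is 18.32 m³/s; the ratio is 16.5.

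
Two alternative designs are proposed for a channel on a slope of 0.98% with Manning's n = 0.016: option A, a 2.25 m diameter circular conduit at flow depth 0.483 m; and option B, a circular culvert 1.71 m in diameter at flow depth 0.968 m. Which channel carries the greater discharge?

Channel A: For a circular section of diameter D = 2.25 m at depth y = 0.483 m, the central angle is θ = 2 arccos(1 − 2y/D) = 1.927 rad. Then A = (D²/8)(θ − sin θ) = 0.6263 m² and P = Dθ/2 = 2.168 m. Hydraulic radius R = A/P = 0.6263/2.168 = 0.2889 m. Q_A = (1/0.016)·0.6263·0.2889^(2/3)·√0.0098 = 1.694 m³/s.
Channel B: For a circular section of diameter D = 1.71 m at depth y = 0.968 m, the central angle is θ = 2 arccos(1 − 2y/D) = 3.407 rad. Then A = (D²/8)(θ − sin θ) = 1.341 m² and P = Dθ/2 = 2.913 m. Hydraulic radius R = A/P = 1.341/2.913 = 0.4604 m. Q_B = (1/0.016)·1.341·0.4604^(2/3)·√0.0098 = 4.947 m³/s.
Q_A = 1.694 m³/s vs Q_B = 4.947 m³/s, so channel B carries more.

channel B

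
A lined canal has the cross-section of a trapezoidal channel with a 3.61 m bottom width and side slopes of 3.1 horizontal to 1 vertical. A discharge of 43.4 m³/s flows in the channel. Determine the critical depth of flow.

At critical depth, Q² T / (g A³) = 1, i.e. A³/T = Q²/g = 43.4²/9.81 = 192.
Try y = 1.4 m: A³/T = 112.2 — too small.
Try y = 1.6 m: A³/T = 190.5 — ≈ 192.

y_c = 1.6 m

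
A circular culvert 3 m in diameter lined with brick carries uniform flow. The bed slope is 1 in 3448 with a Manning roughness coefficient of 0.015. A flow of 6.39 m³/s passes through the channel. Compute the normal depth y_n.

y_n = 2.37 m

Manning's equation rearranged: A R^(2/3) = nQ / (1·√S) = 0.015 × 6.39 / (√0.00029) = 5.628.
Trying y = 2.02 m: A R^(2/3) = 4.637 — low.
Trying y = 2.37 m: A R^(2/3) = 5.632 — close enough.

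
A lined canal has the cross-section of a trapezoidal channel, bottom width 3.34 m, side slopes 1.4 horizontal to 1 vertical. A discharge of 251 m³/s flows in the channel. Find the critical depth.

At critical depth, Q² T / (g A³) = 1, i.e. A³/T = Q²/g = 251²/9.81 = 6422.
Trying y = 3.25 m: A³/T = 1355 — short.
Trying y = 5.49 m: A³/T = 11850 — over.
Trying y = 4.75 m: A³/T = 6421 — ≈ 6422.

y_c = 4.75 m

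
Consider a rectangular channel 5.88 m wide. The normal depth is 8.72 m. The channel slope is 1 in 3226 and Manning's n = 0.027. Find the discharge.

Flow area A = b·y = 5.88 × 8.72 = 51.27 m². Wetted perimeter P = b + 2y = 5.88 + 2×8.72 = 23.32 m.
Hydraulic radius R = A/P = 51.27/23.32 = 2.199 m.
Manning's equation: Q = (1/n) A R^(2/3) S^(1/2) = (1/0.027) × 51.27 × 2.199^(2/3) × 0.00031^(1/2) = 56.5 m³/s.

Q = 56.5 m³/s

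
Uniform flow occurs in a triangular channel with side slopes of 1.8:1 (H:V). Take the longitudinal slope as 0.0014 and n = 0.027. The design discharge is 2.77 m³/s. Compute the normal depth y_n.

Manning's equation rearranged: A R^(2/3) = nQ / (1·√S) = 0.027 × 2.77 / (√0.0014) = 1.999.
Try y = 1.52 m: A R^(2/3) = 3.166 — too large.
Try y = 1.07 m: A R^(2/3) = 1.242 — too small.
Try y = 1.28 m: A R^(2/3) = 2.002 — close enough.

y_n = 1.28 m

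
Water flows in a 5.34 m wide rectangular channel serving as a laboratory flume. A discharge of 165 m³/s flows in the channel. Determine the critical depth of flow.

For a rectangular channel, critical depth y_c = (q²/g)^(1/3) where q = Q/b = 165/5.34 = 30.9 m²/s.
So y_c = (30.9²/9.81)^(1/3) = 4.6 m.

y_c = 4.6 m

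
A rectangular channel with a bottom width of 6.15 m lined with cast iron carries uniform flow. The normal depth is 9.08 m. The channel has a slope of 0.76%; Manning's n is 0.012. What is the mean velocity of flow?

V = 12.6 m/s

Flow area A = b·y = 6.15 × 9.08 = 55.84 m². Wetted perimeter P = b + 2y = 6.15 + 2×9.08 = 24.31 m.
Hydraulic radius R = A/P = 55.84/24.31 = 2.297 m.
From Manning's equation, V = (1/n) R^(2/3) S^(1/2) = (1/0.012) × 2.297^(2/3) × 0.0076^(1/2) = 12.6 m/s.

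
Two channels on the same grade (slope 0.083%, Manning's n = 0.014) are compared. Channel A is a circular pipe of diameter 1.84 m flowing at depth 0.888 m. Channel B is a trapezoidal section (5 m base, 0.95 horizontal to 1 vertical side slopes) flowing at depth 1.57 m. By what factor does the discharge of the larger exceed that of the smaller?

14.5

Channel A: For a circular section of diameter D = 1.84 m at depth y = 0.888 m, the central angle is θ = 2 arccos(1 − 2y/D) = 3.072 rad. Then A = (D²/8)(θ − sin θ) = 1.271 m² and P = Dθ/2 = 2.826 m. Hydraulic radius R = A/P = 1.271/2.826 = 0.4496 m. Q_A = (1/0.014)·1.271·0.4496^(2/3)·√0.00083 = 1.535 m³/s.
Channel B: With bottom width b = 5 m and side slope z = 0.95: A = (b + zy)y = (5 + 0.95×1.57)×1.57 = 10.19 m²; P = b + 2y√(1+z²) = 5 + 2×1.57×1.379 = 9.331 m. Hydraulic radius R = A/P = 10.19/9.331 = 1.092 m. Q_B = (1/0.014)·10.19·1.092^(2/3)·√0.00083 = 22.24 m³/s.
The larger discharge is 22.24 m³/s and the smaller is 1.535 m³/s; the ratio is 14.5.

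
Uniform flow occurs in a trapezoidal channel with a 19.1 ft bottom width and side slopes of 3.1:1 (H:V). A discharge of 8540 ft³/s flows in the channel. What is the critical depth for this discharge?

y_c = 11 ft

At critical depth, Q² T / (g A³) = 1, i.e. A³/T = Q²/g = 8540²/32.2 = 2265000.
Try y = 8.47 ft: A³/T = 791700 — short.
Try y = 14 ft: A³/T = 6326000 — over.
Try y = 11 ft: A³/T = 2296000 — ≈ 2265000.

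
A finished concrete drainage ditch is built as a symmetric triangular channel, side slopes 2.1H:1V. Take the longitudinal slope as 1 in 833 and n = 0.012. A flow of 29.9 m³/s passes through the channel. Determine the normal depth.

y_n = 2.22 m

Manning's equation rearranged: A R^(2/3) = nQ / (1·√S) = 0.012 × 29.9 / (√0.0012) = 10.36.
Try y = 2.41 m: A R^(2/3) = 12.9 — high.
Try y = 2.22 m: A R^(2/3) = 10.36 — ≈ 10.36.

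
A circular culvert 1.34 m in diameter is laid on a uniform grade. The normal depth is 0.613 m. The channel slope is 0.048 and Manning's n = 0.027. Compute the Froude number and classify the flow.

For a circular section of diameter D = 1.34 m at depth y = 0.613 m, the central angle is θ = 2 arccos(1 − 2y/D) = 2.971 rad. Then A = (D²/8)(θ − sin θ) = 0.6288 m² and P = Dθ/2 = 1.991 m.
Hydraulic radius R = A/P = 0.6288/1.991 = 0.3159 m.
V = (1/n) R^(2/3) √S = (1/0.027) × 0.3159^(2/3) × √0.048 = 3.764 m/s. Hydraulic depth D_h = A/T = 0.6288/1.335 = 0.471 m.
Froude number Fr = V/√(g·D_h) = 3.764/√(9.81×0.471) = 1.75, which is greater than 1, so the flow is supercritical.

supercritical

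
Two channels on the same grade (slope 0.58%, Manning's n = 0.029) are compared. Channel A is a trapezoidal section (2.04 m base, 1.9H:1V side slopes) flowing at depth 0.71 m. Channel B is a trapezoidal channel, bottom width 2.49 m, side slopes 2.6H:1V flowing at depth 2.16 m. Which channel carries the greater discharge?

channel B

Channel A: With bottom width b = 2.04 m and side slope z = 1.9: A = (b + zy)y = (2.04 + 1.9×0.71)×0.71 = 2.406 m²; P = b + 2y√(1+z²) = 2.04 + 2×0.71×2.147 = 5.089 m. Hydraulic radius R = A/P = 2.406/5.089 = 0.4728 m. Q_A = (1/0.029)·2.406·0.4728^(2/3)·√0.0058 = 3.835 m³/s.
Channel B: With bottom width b = 2.49 m and side slope z = 2.6: A = (b + zy)y = (2.49 + 2.6×2.16)×2.16 = 17.51 m²; P = b + 2y√(1+z²) = 2.49 + 2×2.16×2.786 = 14.52 m. Hydraulic radius R = A/P = 17.51/14.52 = 1.206 m. Q_B = (1/0.029)·17.51·1.206^(2/3)·√0.0058 = 52.08 m³/s.
Q_A = 3.835 m³/s vs Q_B = 52.08 m³/s, so channel B carries more.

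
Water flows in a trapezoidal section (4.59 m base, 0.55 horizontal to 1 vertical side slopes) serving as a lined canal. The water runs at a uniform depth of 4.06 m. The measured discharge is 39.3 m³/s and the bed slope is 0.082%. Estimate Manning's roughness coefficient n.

With bottom width b = 4.59 m and side slope z = 0.55: A = (b + zy)y = (4.59 + 0.55×4.06)×4.06 = 27.7 m²; P = b + 2y√(1+z²) = 4.59 + 2×4.06×1.141 = 13.86 m.
Hydraulic radius R = A/P = 27.7/13.86 = 1.999 m.
Rearranging Manning's equation: n = (1/Q) A R^(2/3) S^(1/2) = (1/39.3) × 27.7 × 1.999^(2/3) × √0.00082 = 0.032.

n = 0.032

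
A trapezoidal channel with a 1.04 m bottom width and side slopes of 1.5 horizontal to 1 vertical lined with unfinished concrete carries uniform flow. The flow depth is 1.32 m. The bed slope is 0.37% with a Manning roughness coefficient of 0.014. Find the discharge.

Q = 13.5 m³/s

With bottom width b = 1.04 m and side slope z = 1.5: A = (b + zy)y = (1.04 + 1.5×1.32)×1.32 = 3.986 m²; P = b + 2y√(1+z²) = 1.04 + 2×1.32×1.803 = 5.799 m.
Hydraulic radius R = A/P = 3.986/5.799 = 0.6874 m.
Manning's equation: Q = (1/n) A R^(2/3) S^(1/2) = (1/0.014) × 3.986 × 0.6874^(2/3) × 0.0037^(1/2) = 13.5 m³/s.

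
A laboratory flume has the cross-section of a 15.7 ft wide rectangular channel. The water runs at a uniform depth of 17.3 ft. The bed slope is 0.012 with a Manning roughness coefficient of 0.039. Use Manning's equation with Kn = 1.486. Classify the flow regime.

subcritical

Flow area A = b·y = 15.7 × 17.3 = 271.6 ft². Wetted perimeter P = b + 2y = 15.7 + 2×17.3 = 50.3 ft.
Hydraulic radius R = A/P = 271.6/50.3 = 5.4 ft.
V = (1.486/n) R^(2/3) √S = (1.486/0.039) × 5.4^(2/3) × √0.012 = 12.85 ft/s. Hydraulic depth D_h = A/T = 271.6/15.7 = 17.3 ft.
Froude number Fr = V/√(g·D_h) = 12.85/√(32.2×17.3) = 0.544, which is less than 1, so the flow is subcritical.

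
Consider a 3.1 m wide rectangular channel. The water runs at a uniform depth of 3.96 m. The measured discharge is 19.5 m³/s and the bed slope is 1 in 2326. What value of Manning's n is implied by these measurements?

n = 0.014

Flow area A = b·y = 3.1 × 3.96 = 12.28 m². Wetted perimeter P = b + 2y = 3.1 + 2×3.96 = 11.02 m.
Hydraulic radius R = A/P = 12.28/11.02 = 1.114 m.
Rearranging Manning's equation: n = (1/Q) A R^(2/3) S^(1/2) = (1/19.5) × 12.28 × 1.114^(2/3) × √0.0004299 = 0.014.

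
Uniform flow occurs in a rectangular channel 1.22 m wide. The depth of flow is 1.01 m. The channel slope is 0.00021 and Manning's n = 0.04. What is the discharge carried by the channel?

Flow area A = b·y = 1.22 × 1.01 = 1.232 m². Wetted perimeter P = b + 2y = 1.22 + 2×1.01 = 3.24 m.
Hydraulic radius R = A/P = 1.232/3.24 = 0.3803 m.
Manning's equation: Q = (1/n) A R^(2/3) S^(1/2) = (1/0.04) × 1.232 × 0.3803^(2/3) × 0.00021^(1/2) = 0.234 m³/s.

Q = 0.234 m³/s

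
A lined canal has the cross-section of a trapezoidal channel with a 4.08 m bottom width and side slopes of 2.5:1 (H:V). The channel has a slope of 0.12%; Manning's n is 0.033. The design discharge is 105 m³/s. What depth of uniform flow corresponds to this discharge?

y_n = 4.09 m

Manning's equation rearranged: A R^(2/3) = nQ / (1·√S) = 0.033 × 105 / (√0.0012) = 100.
At y = 3.6 m: A R^(2/3) = 74.91 — low.
At y = 4.43 m: A R^(2/3) = 120.5 — high.
At y = 4.09 m: A R^(2/3) = 100.2 — ≈ 100.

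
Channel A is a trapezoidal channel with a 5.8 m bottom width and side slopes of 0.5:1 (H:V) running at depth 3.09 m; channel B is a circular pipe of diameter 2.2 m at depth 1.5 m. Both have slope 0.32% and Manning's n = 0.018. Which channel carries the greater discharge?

channel A

Channel A: With bottom width b = 5.8 m and side slope z = 0.5: A = (b + zy)y = (5.8 + 0.5×3.09)×3.09 = 22.7 m²; P = b + 2y√(1+z²) = 5.8 + 2×3.09×1.118 = 12.71 m. Hydraulic radius R = A/P = 22.7/12.71 = 1.786 m. Q_A = (1/0.018)·22.7·1.786^(2/3)·√0.0032 = 105 m³/s.
Channel B: For a circular section of diameter D = 2.2 m at depth y = 1.5 m, the central angle is θ = 2 arccos(1 − 2y/D) = 3.886 rad. Then A = (D²/8)(θ − sin θ) = 2.761 m² and P = Dθ/2 = 4.275 m. Hydraulic radius R = A/P = 2.761/4.275 = 0.6459 m. Q_B = (1/0.018)·2.761·0.6459^(2/3)·√0.0032 = 6.483 m³/s.
Q_A = 105 m³/s vs Q_B = 6.483 m³/s, so channel A carries more.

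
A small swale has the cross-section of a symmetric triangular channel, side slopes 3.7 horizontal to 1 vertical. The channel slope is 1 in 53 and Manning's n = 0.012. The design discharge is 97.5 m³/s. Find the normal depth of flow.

Manning's equation rearranged: A R^(2/3) = nQ / (1·√S) = 0.012 × 97.5 / (√0.01887) = 8.518.
At y = 1.3 m: A R^(2/3) = 4.583 — too small.
At y = 2 m: A R^(2/3) = 14.46 — too large.
At y = 1.64 m: A R^(2/3) = 8.516 — ≈ 8.518.

y_n = 1.64 m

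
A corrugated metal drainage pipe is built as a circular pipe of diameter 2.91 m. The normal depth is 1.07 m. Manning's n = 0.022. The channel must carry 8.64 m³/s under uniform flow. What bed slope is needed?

S = 0.015

For a circular section of diameter D = 2.91 m at depth y = 1.07 m, the central angle is θ = 2 arccos(1 − 2y/D) = 2.606 rad. Then A = (D²/8)(θ − sin θ) = 2.218 m² and P = Dθ/2 = 3.792 m.
Hydraulic radius R = A/P = 2.218/3.792 = 0.585 m.
From Manning's equation, S = [nQ / (1 A R^(2/3))]² = [0.022 × 8.64 / (1 × 2.218 × 0.585^(2/3))]² = 0.015.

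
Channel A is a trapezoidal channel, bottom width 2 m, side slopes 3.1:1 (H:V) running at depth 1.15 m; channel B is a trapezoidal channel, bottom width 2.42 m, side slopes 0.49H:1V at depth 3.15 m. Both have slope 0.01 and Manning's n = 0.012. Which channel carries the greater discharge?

Channel A: With bottom width b = 2 m and side slope z = 3.1: A = (b + zy)y = (2 + 3.1×1.15)×1.15 = 6.4 m²; P = b + 2y√(1+z²) = 2 + 2×1.15×3.257 = 9.492 m. Hydraulic radius R = A/P = 6.4/9.492 = 0.6742 m. Q_A = (1/0.012)·6.4·0.6742^(2/3)·√0.01 = 41.01 m³/s.
Channel B: With bottom width b = 2.42 m and side slope z = 0.49: A = (b + zy)y = (2.42 + 0.49×3.15)×3.15 = 12.49 m²; P = b + 2y√(1+z²) = 2.42 + 2×3.15×1.114 = 9.436 m. Hydraulic radius R = A/P = 12.49/9.436 = 1.323 m. Q_B = (1/0.012)·12.49·1.323^(2/3)·√0.01 = 125.4 m³/s.
Q_A = 41.01 m³/s vs Q_B = 125.4 m³/s, so channel B carries more.

channel B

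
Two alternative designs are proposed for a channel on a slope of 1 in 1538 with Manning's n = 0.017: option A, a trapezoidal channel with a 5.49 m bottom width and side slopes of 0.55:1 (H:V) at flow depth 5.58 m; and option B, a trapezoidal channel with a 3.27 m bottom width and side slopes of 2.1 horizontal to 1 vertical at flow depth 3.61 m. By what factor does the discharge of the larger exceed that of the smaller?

1.48

Channel A: With bottom width b = 5.49 m and side slope z = 0.55: A = (b + zy)y = (5.49 + 0.55×5.58)×5.58 = 47.76 m²; P = b + 2y√(1+z²) = 5.49 + 2×5.58×1.141 = 18.23 m. Hydraulic radius R = A/P = 47.76/18.23 = 2.62 m. Q_A = (1/0.017)·47.76·2.62^(2/3)·√0.0006502 = 136.2 m³/s.
Channel B: With bottom width b = 3.27 m and side slope z = 2.1: A = (b + zy)y = (3.27 + 2.1×3.61)×3.61 = 39.17 m²; P = b + 2y√(1+z²) = 3.27 + 2×3.61×2.326 = 20.06 m. Hydraulic radius R = A/P = 39.17/20.06 = 1.952 m. Q_B = (1/0.017)·39.17·1.952^(2/3)·√0.0006502 = 91.78 m³/s.
The larger discharge is 136.2 m³/s and the smaller is 91.78 m³/s; the ratio is 1.48.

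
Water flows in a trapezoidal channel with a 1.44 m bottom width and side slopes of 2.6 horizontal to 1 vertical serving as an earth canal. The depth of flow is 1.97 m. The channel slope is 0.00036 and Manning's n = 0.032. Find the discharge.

Q = 7.87 m³/s

With bottom width b = 1.44 m and side slope z = 2.6: A = (b + zy)y = (1.44 + 2.6×1.97)×1.97 = 12.93 m²; P = b + 2y√(1+z²) = 1.44 + 2×1.97×2.786 = 12.42 m.
Hydraulic radius R = A/P = 12.93/12.42 = 1.041 m.
Manning's equation: Q = (1/n) A R^(2/3) S^(1/2) = (1/0.032) × 12.93 × 1.041^(2/3) × 0.00036^(1/2) = 7.87 m³/s.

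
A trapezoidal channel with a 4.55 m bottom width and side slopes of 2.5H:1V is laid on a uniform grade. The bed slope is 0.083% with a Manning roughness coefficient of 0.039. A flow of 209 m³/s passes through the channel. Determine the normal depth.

Manning's equation rearranged: A R^(2/3) = nQ / (1·√S) = 0.039 × 209 / (√0.00083) = 282.9.
At y = 5.21 m: A R^(2/3) = 182.3 — low.
At y = 6.28 m: A R^(2/3) = 282.7 — close enough.

y_n = 6.28 m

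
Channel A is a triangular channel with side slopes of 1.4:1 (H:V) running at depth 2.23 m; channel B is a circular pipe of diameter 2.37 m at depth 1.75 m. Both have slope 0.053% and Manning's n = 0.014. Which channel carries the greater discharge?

channel A

Channel A: For a triangular section with side slope z = 1.4: A = zy² = 1.4×2.23² = 6.962 m²; P = 2y√(1+z²) = 2×2.23×1.72 = 7.673 m. Hydraulic radius R = A/P = 6.962/7.673 = 0.9073 m. Q_A = (1/0.014)·6.962·0.9073^(2/3)·√0.00053 = 10.73 m³/s.
Channel B: For a circular section of diameter D = 2.37 m at depth y = 1.75 m, the central angle is θ = 2 arccos(1 − 2y/D) = 4.136 rad. Then A = (D²/8)(θ − sin θ) = 3.492 m² and P = Dθ/2 = 4.901 m. Hydraulic radius R = A/P = 3.492/4.901 = 0.7126 m. Q_B = (1/0.014)·3.492·0.7126^(2/3)·√0.00053 = 4.581 m³/s.
Q_A = 10.73 m³/s vs Q_B = 4.581 m³/s, so channel A carries more.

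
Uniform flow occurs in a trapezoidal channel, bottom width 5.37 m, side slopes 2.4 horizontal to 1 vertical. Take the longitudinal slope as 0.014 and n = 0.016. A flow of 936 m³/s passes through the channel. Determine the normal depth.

Manning's equation rearranged: A R^(2/3) = nQ / (1·√S) = 0.016 × 936 / (√0.014) = 126.6.
Try y = 3.17 m: A R^(2/3) = 62.72 — too small.
Try y = 4.37 m: A R^(2/3) = 126.5 — close enough.

y_n = 4.37 m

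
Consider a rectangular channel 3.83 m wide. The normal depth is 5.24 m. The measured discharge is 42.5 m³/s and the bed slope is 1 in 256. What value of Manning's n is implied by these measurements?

n = 0.037

Flow area A = b·y = 3.83 × 5.24 = 20.07 m². Wetted perimeter P = b + 2y = 3.83 + 2×5.24 = 14.31 m.
Hydraulic radius R = A/P = 20.07/14.31 = 1.402 m.
Rearranging Manning's equation: n = (1/Q) A R^(2/3) S^(1/2) = (1/42.5) × 20.07 × 1.402^(2/3) × √0.003906 = 0.037.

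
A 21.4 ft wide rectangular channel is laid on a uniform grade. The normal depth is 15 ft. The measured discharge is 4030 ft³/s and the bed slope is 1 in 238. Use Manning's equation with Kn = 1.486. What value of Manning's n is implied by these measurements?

n = 0.026

Flow area A = b·y = 21.4 × 15 = 321 ft². Wetted perimeter P = b + 2y = 21.4 + 2×15 = 51.4 ft.
Hydraulic radius R = A/P = 321/51.4 = 6.245 ft.
Rearranging Manning's equation: n = (1.486/Q) A R^(2/3) S^(1/2) = (1.486/4030) × 321 × 6.245^(2/3) × √0.004202 = 0.026.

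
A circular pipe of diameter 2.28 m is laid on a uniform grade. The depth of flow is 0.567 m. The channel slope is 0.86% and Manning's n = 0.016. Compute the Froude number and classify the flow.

For a circular section of diameter D = 2.28 m at depth y = 0.567 m, the central angle is θ = 2 arccos(1 − 2y/D) = 2.088 rad. Then A = (D²/8)(θ − sin θ) = 0.7923 m² and P = Dθ/2 = 2.381 m.
Hydraulic radius R = A/P = 0.7923/2.381 = 0.3328 m.
V = (1/n) R^(2/3) √S = (1/0.016) × 0.3328^(2/3) × √0.0086 = 2.783 m/s. Hydraulic depth D_h = A/T = 0.7923/1.971 = 0.402 m.
Froude number Fr = V/√(g·D_h) = 2.783/√(9.81×0.402) = 1.4, which is greater than 1, so the flow is supercritical.

supercritical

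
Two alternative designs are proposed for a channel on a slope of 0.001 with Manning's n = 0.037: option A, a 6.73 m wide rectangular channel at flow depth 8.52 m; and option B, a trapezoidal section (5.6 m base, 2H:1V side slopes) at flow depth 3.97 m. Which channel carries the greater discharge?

Channel A: Flow area A = b·y = 6.73 × 8.52 = 57.34 m². Wetted perimeter P = b + 2y = 6.73 + 2×8.52 = 23.77 m. Hydraulic radius R = A/P = 57.34/23.77 = 2.412 m. Q_A = (1/0.037)·57.34·2.412^(2/3)·√0.001 = 88.15 m³/s.
Channel B: With bottom width b = 5.6 m and side slope z = 2: A = (b + zy)y = (5.6 + 2×3.97)×3.97 = 53.75 m²; P = b + 2y√(1+z²) = 5.6 + 2×3.97×2.236 = 23.35 m. Hydraulic radius R = A/P = 53.75/23.35 = 2.302 m. Q_B = (1/0.037)·53.75·2.302^(2/3)·√0.001 = 80.09 m³/s.
Q_A = 88.15 m³/s vs Q_B = 80.09 m³/s, so channel A carries more.

channel A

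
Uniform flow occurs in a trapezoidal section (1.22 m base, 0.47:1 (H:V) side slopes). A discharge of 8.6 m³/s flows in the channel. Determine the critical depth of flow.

y_c = 1.42 m

At critical depth, Q² T / (g A³) = 1, i.e. A³/T = Q²/g = 8.6²/9.81 = 7.539.
Trying y = 1.76 m: A³/T = 16.27 — too large.
Trying y = 1.13 m: A³/T = 3.395 — too small.
Trying y = 1.42 m: A³/T = 7.535 — close enough.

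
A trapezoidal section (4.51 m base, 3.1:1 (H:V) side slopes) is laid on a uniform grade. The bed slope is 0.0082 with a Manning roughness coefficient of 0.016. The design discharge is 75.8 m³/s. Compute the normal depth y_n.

Manning's equation rearranged: A R^(2/3) = nQ / (1·√S) = 0.016 × 75.8 / (√0.0082) = 13.39.
At y = 1.26 m: A R^(2/3) = 9.394 — low.
At y = 1.5 m: A R^(2/3) = 13.39 — ≈ 13.39.

y_n = 1.5 m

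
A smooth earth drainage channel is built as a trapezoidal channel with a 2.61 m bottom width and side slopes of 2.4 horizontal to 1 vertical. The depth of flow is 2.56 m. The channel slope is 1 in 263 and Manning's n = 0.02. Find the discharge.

With bottom width b = 2.61 m and side slope z = 2.4: A = (b + zy)y = (2.61 + 2.4×2.56)×2.56 = 22.41 m²; P = b + 2y√(1+z²) = 2.61 + 2×2.56×2.6 = 15.92 m.
Hydraulic radius R = A/P = 22.41/15.92 = 1.408 m.
Manning's equation: Q = (1/n) A R^(2/3) S^(1/2) = (1/0.02) × 22.41 × 1.408^(2/3) × 0.003802^(1/2) = 86.8 m³/s.

Q = 86.8 m³/s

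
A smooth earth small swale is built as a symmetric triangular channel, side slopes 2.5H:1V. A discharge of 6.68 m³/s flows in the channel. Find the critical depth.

At critical depth, Q² T / (g A³) = 1, i.e. A³/T = Q²/g = 6.68²/9.81 = 4.549.
Try y = 0.766 m: A³/T = 0.8241 — low.
Try y = 1.28 m: A³/T = 10.74 — high.
Try y = 1.08 m: A³/T = 4.592 — ≈ 4.549.

y_c = 1.08 m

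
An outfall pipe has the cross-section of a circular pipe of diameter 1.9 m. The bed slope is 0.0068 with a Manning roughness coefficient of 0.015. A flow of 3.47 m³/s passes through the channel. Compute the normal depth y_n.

y_n = 0.795 m

Manning's equation rearranged: A R^(2/3) = nQ / (1·√S) = 0.015 × 3.47 / (√0.0068) = 0.6312.
Try y = 1 m: A R^(2/3) = 0.9406 — over.
Try y = 0.635 m: A R^(2/3) = 0.4159 — short.
Try y = 0.795 m: A R^(2/3) = 0.6313 — ≈ 0.6312.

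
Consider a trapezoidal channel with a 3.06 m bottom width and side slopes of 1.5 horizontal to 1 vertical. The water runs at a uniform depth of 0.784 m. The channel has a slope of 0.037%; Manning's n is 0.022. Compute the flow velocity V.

V = 0.597 m/s

With bottom width b = 3.06 m and side slope z = 1.5: A = (b + zy)y = (3.06 + 1.5×0.784)×0.784 = 3.321 m²; P = b + 2y√(1+z²) = 3.06 + 2×0.784×1.803 = 5.887 m.
Hydraulic radius R = A/P = 3.321/5.887 = 0.5642 m.
From Manning's equation, V = (1/n) R^(2/3) S^(1/2) = (1/0.022) × 0.5642^(2/3) × 0.00037^(1/2) = 0.597 m/s.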